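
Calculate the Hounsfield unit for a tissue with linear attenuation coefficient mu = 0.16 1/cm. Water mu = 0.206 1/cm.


HU = ((mu_tissue - mu_water) / mu_water) * 1000
HU = ((0.16 - 0.206) / 0.206) * 1000
HU = -223.3


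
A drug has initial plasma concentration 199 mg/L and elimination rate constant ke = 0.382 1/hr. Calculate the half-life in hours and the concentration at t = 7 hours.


t_half = ln(2) / ke = 0.693147 / 0.382 = 1.815 hr
C(t) = C0 * exp(-ke*t) = 199 * exp(-0.382*7)
C(7) = 13.73 mg/L


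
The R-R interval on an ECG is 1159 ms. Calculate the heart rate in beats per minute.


HR = 60 / RR_interval(s)
RR = 1159 ms = 1.159 s
HR = 60 / 1.159 = 51.77 bpm


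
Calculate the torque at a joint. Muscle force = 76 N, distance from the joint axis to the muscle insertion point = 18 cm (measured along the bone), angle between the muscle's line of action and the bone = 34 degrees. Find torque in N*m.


Torque = F * d * sin(theta)   (moment arm = d*sin(theta))
d = 18 cm = 0.18 m
Torque = 76 * 0.18 * sin(34)
Torque = 7.65 N*m


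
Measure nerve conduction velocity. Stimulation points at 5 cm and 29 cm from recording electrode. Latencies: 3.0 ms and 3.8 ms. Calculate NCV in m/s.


Distance = (29 - 5) / 100 = 0.24 m
dt = (3.8 - 3.0) / 1000 = 8.0000e-04 s
NCV = dist / dt = 300 m/s


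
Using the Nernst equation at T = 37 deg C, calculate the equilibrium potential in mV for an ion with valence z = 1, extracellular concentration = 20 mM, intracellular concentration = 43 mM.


E = (RT/(zF)) * ln(C_out/C_in)
T = 37 + 273.15 = 310.15 K
E = (8.314 * 310.15 / (1 * 96485)) * ln(20/43)
E = -20.46 mV


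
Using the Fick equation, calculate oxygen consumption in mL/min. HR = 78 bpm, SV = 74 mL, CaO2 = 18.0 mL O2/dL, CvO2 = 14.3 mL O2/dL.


CO = HR*SV = 78*74/1000 = 5.772 L/min
a-v O2 diff = 18.0 - 14.3 = 3.7 mL/dL
VO2 = CO * (CaO2-CvO2) * 10 dL/L
VO2 = 5.772 * 3.7 * 10
VO2 = 213.6 mL/min


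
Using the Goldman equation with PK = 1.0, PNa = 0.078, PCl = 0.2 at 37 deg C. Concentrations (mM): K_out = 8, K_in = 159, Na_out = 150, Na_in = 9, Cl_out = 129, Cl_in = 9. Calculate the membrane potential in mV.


Vm = (RT/F)*ln((PK*Ko + PNa*Nao + PCl*Cli)/(PK*Ki + PNa*Nai + PCl*Clo))
Numer = 21.5, Denom = 185.502
Vm = -57.59 mV


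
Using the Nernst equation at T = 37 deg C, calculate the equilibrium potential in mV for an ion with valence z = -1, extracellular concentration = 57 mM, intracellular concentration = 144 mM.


E = (RT/(zF)) * ln(C_out/C_in)
T = 37 + 273.15 = 310.15 K
E = (8.314 * 310.15 / (-1 * 96485)) * ln(57/144)
E = 24.77 mV


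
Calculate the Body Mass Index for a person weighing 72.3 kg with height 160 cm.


BMI = weight / height^2
height = 160 cm = 1.6 m
BMI = 72.3 / 1.6^2
BMI = 28.24 kg/m^2


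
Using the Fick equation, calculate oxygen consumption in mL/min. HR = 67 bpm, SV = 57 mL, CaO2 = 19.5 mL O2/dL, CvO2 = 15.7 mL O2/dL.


CO = HR*SV = 67*57/1000 = 3.819 L/min
a-v O2 diff = 19.5 - 15.7 = 3.8 mL/dL
VO2 = CO * (CaO2-CvO2) * 10 dL/L
VO2 = 3.819 * 3.8 * 10
VO2 = 145.1 mL/min


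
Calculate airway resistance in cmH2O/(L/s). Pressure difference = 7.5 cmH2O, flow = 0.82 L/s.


R = dP / flow
R = 7.5 / 0.82
R = 9.146 cmH2O/(L/s)


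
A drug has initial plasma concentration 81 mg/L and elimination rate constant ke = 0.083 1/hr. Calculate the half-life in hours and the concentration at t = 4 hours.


t_half = ln(2) / ke = 0.693147 / 0.083 = 8.351 hr
C(t) = C0 * exp(-ke*t) = 81 * exp(-0.083*4)
C(4) = 58.12 mg/L


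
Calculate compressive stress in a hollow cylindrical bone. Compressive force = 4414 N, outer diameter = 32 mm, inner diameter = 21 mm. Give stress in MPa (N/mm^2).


A = pi*(r_o^2 - r_i^2)
r_o = 16 mm, r_i = 10.5 mm
A = 457.887 mm^2
sigma = F/A = 4414 / 457.887
sigma = 9.64 MPa


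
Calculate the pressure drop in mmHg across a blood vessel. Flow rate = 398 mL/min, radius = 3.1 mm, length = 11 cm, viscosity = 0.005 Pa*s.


dP = 8*mu*L*Q / (pi*r^4)
Q = 398 mL/min = 6.63333e-06 m^3/s
dP = 100.598 Pa = 100.598 / 133.322 mmHg = 0.7545 mmHg


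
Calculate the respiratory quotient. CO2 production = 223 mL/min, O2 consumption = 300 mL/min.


RQ = VCO2 / VO2
RQ = 223 / 300
RQ = 0.7433


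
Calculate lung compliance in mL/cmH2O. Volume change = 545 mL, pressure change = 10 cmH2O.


C = dV / dP
C = 545 / 10
C = 54.5 mL/cmH2O


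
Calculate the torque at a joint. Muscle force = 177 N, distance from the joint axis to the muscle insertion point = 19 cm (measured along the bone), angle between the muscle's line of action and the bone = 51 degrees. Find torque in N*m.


Torque = F * d * sin(theta)   (moment arm = d*sin(theta))
d = 19 cm = 0.19 m
Torque = 177 * 0.19 * sin(51)
Torque = 26.14 N*m


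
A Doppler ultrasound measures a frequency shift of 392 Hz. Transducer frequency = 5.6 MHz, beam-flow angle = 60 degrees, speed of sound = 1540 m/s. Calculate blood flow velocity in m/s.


v = fd * c / (2 * f0 * cos(theta))
v = 392 * 1540 / (2 * 5.6000e+06 * cos(60))
v = 0.1078 m/s


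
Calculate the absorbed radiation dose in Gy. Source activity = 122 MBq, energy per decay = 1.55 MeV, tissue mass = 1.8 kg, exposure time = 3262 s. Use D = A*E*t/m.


A = 122 MBq = 1.2200e+08 Bq
E = 1.55 MeV = 2.4831e-13 J
D = A*E*t/m = 1.2200e+08*2.4831e-13*3262/1.8
D = 0.0549 Gy


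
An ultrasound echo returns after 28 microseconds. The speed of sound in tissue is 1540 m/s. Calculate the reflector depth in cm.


depth = c * t / 2
t = 28 us = 2.8000e-05 s
depth = 1540 * 2.8000e-05 / 2
depth = 0.02156 m = 2.156 cm


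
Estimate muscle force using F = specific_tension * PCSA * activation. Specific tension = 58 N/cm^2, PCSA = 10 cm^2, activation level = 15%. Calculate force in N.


F = sigma * PCSA * activation
F = 58 * 10 * 0.15
F = 87 N


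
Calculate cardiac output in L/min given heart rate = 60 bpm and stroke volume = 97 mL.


CO = HR * SV
CO = 60 * 97 / 1000
CO = 5.82 L/min


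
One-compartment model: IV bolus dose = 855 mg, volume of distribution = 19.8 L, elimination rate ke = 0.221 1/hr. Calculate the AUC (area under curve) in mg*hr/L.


C0 = Dose/Vd = 855/19.8 = 43.1818 mg/L
AUC = C0/ke = 43.1818/0.221
AUC = 195.4 mg*hr/L


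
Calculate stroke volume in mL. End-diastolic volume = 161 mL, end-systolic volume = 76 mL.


SV = EDV - ESV
SV = 161 - 76
SV = 85 mL


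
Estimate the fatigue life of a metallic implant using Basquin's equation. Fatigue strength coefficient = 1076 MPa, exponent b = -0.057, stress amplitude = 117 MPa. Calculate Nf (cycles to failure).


sigma_a = sigma_f' * (2Nf)^b
2Nf = (sigma_a/sigma_f')^(1/b)
2Nf = (117/1076)^(1/-0.057)
2Nf = 8.0487138e+16
Nf = 4.0244e+16


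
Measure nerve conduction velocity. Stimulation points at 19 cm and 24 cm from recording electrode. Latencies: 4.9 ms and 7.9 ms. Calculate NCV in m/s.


Distance = (24 - 19) / 100 = 0.05 m
dt = (7.9 - 4.9) / 1000 = 0.003 s
NCV = dist / dt = 16.67 m/s


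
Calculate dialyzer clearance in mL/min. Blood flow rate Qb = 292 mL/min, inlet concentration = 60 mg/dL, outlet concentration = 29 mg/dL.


K = Qb * (Cb_in - Cb_out) / Cb_in
K = 292 * (60 - 29) / 60
K = 150.9 mL/min


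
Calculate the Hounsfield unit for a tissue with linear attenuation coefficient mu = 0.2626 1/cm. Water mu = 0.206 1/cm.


HU = ((mu_tissue - mu_water) / mu_water) * 1000
HU = ((0.2626 - 0.206) / 0.206) * 1000
HU = 274.8


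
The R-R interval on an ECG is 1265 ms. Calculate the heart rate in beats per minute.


HR = 60 / RR_interval(s)
RR = 1265 ms = 1.265 s
HR = 60 / 1.265 = 47.43 bpm


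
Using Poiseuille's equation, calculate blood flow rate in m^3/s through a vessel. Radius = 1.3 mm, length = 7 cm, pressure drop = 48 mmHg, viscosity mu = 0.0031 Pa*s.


Q = pi*r^4*dP / (8*mu*L)
r = 0.0013 m, L = 0.07 m
dP = 48 mmHg = 6399.456 Pa
Q = 3.3076e-05 m^3/s


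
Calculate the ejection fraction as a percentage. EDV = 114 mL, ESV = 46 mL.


SV = EDV - ESV = 114 - 46 = 68 mL
EF = SV/EDV * 100 = 68/114 * 100
EF = 59.65%


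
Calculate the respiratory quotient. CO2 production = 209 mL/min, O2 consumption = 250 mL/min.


RQ = VCO2 / VO2
RQ = 209 / 250
RQ = 0.836


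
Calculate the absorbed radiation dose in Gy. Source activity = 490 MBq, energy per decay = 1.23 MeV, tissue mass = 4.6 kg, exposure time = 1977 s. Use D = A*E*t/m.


A = 490 MBq = 4.9000e+08 Bq
E = 1.23 MeV = 1.97046e-13 J
D = A*E*t/m = 4.9000e+08*1.97046e-13*1977/4.6
D = 0.0415 Gy


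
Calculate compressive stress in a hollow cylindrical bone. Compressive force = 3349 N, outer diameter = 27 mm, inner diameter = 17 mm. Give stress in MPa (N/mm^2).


A = pi*(r_o^2 - r_i^2)
r_o = 13.5 mm, r_i = 8.5 mm
A = 345.575 mm^2
sigma = F/A = 3349 / 345.575
sigma = 9.691 MPa


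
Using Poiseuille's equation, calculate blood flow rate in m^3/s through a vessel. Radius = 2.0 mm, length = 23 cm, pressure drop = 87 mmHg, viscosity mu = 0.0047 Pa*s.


Q = pi*r^4*dP / (8*mu*L)
r = 0.002 m, L = 0.23 m
dP = 87 mmHg = 11599.014 Pa
Q = 6.7418e-05 m^3/s


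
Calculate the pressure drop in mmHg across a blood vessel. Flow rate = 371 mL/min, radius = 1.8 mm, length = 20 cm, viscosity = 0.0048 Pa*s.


dP = 8*mu*L*Q / (pi*r^4)
Q = 371 mL/min = 6.18333e-06 m^3/s
dP = 1439.94 Pa = 1439.94 / 133.322 mmHg = 10.8 mmHg


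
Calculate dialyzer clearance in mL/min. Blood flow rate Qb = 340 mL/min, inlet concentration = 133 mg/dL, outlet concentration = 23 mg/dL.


K = Qb * (Cb_in - Cb_out) / Cb_in
K = 340 * (133 - 23) / 133
K = 281.2 mL/min


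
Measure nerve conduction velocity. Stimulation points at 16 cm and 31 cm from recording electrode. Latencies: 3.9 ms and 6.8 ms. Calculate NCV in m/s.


Distance = (31 - 16) / 100 = 0.15 m
dt = (6.8 - 3.9) / 1000 = 0.0029 s
NCV = dist / dt = 51.72 m/s


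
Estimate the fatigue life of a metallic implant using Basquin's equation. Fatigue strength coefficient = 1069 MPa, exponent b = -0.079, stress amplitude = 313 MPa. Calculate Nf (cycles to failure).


sigma_a = sigma_f' * (2Nf)^b
2Nf = (sigma_a/sigma_f')^(1/b)
2Nf = (313/1069)^(1/-0.079)
2Nf = 5653548.3
Nf = 2.8268e+06


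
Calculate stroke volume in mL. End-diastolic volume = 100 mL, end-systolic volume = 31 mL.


SV = EDV - ESV
SV = 100 - 31
SV = 69 mL


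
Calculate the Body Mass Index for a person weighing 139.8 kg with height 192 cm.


BMI = weight / height^2
height = 192 cm = 1.92 m
BMI = 139.8 / 1.92^2
BMI = 37.92 kg/m^2


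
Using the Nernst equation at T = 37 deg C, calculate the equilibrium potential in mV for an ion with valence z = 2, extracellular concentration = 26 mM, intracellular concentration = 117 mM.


E = (RT/(zF)) * ln(C_out/C_in)
T = 37 + 273.15 = 310.15 K
E = (8.314 * 310.15 / (2 * 96485)) * ln(26/117)
E = -20.1 mV


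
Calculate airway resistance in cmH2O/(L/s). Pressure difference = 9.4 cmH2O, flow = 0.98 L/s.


R = dP / flow
R = 9.4 / 0.98
R = 9.592 cmH2O/(L/s)


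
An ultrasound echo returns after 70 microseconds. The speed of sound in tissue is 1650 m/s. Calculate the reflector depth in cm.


depth = c * t / 2
t = 70 us = 7.0000e-05 s
depth = 1650 * 7.0000e-05 / 2
depth = 0.05775 m = 5.775 cm


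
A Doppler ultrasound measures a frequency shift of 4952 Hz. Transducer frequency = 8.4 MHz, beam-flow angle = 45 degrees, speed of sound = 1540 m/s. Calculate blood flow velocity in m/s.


v = fd * c / (2 * f0 * cos(theta))
v = 4952 * 1540 / (2 * 8.4000e+06 * cos(45))
v = 0.642 m/s


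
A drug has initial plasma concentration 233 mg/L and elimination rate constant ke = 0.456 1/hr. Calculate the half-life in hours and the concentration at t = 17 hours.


t_half = ln(2) / ke = 0.693147 / 0.456 = 1.52 hr
C(t) = C0 * exp(-ke*t) = 233 * exp(-0.456*17)
C(17) = 0.1002 mg/L


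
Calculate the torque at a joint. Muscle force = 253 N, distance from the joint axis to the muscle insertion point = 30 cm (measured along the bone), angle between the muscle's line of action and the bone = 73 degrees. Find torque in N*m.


Torque = F * d * sin(theta)   (moment arm = d*sin(theta))
d = 30 cm = 0.3 m
Torque = 253 * 0.3 * sin(73)
Torque = 72.58 N*m


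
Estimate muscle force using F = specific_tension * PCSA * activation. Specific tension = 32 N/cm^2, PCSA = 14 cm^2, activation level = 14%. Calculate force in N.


F = sigma * PCSA * activation
F = 32 * 14 * 0.14
F = 62.72 N


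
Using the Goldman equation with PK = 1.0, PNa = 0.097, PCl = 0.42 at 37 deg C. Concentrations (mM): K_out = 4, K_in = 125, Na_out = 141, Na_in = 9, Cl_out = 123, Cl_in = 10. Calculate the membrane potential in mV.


Vm = (RT/F)*ln((PK*Ko + PNa*Nao + PCl*Cli)/(PK*Ki + PNa*Nai + PCl*Clo))
Numer = 21.877, Denom = 177.533
Vm = -55.96 mV


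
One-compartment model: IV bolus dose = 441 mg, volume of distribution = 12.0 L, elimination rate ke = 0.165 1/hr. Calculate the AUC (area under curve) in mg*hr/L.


C0 = Dose/Vd = 441/12.0 = 36.75 mg/L
AUC = C0/ke = 36.75/0.165
AUC = 222.7 mg*hr/L


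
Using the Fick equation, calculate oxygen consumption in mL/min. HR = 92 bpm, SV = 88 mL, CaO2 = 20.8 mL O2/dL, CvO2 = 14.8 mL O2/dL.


CO = HR*SV = 92*88/1000 = 8.096 L/min
a-v O2 diff = 20.8 - 14.8 = 6 mL/dL
VO2 = CO * (CaO2-CvO2) * 10 dL/L
VO2 = 8.096 * 6 * 10
VO2 = 485.8 mL/min


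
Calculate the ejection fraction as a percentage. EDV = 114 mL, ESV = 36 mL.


SV = EDV - ESV = 114 - 36 = 78 mL
EF = SV/EDV * 100 = 78/114 * 100
EF = 68.42%


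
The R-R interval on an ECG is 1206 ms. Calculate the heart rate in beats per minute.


HR = 60 / RR_interval(s)
RR = 1206 ms = 1.206 s
HR = 60 / 1.206 = 49.75 bpm


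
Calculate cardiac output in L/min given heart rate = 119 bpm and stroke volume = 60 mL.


CO = HR * SV
CO = 119 * 60 / 1000
CO = 7.14 L/min


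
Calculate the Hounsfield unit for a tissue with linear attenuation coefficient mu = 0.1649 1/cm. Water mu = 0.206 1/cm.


HU = ((mu_tissue - mu_water) / mu_water) * 1000
HU = ((0.1649 - 0.206) / 0.206) * 1000
HU = -199.5


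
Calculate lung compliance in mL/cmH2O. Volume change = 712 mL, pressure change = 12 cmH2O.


C = dV / dP
C = 712 / 12
C = 59.33 mL/cmH2O


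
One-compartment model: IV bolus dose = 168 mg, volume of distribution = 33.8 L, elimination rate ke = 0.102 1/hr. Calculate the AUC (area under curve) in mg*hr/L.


C0 = Dose/Vd = 168/33.8 = 4.97041 mg/L
AUC = C0/ke = 4.97041/0.102
AUC = 48.73 mg*hr/L


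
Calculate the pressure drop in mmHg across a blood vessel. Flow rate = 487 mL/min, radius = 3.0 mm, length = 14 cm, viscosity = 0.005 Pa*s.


dP = 8*mu*L*Q / (pi*r^4)
Q = 487 mL/min = 8.11667e-06 m^3/s
dP = 178.62 Pa = 178.62 / 133.322 mmHg = 1.34 mmHg


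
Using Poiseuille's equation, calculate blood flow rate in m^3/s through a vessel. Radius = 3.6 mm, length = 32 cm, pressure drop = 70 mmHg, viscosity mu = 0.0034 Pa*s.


Q = pi*r^4*dP / (8*mu*L)
r = 0.0036 m, L = 0.32 m
dP = 70 mmHg = 9332.54 Pa
Q = 5.6577e-04 m^3/s


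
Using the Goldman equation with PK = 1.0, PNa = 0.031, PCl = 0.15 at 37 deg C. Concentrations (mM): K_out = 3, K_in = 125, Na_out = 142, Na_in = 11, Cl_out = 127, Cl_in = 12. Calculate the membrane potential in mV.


Vm = (RT/F)*ln((PK*Ko + PNa*Nao + PCl*Cli)/(PK*Ki + PNa*Nai + PCl*Clo))
Numer = 9.202, Denom = 144.391
Vm = -73.58 mV


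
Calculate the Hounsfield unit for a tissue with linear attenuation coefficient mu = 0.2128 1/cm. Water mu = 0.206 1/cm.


HU = ((mu_tissue - mu_water) / mu_water) * 1000
HU = ((0.2128 - 0.206) / 0.206) * 1000
HU = 33.01


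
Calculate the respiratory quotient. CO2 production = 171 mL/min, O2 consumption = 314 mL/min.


RQ = VCO2 / VO2
RQ = 171 / 314
RQ = 0.5446


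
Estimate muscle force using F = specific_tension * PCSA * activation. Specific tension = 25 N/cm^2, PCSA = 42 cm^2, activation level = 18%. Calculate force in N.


F = sigma * PCSA * activation
F = 25 * 42 * 0.18
F = 189 N


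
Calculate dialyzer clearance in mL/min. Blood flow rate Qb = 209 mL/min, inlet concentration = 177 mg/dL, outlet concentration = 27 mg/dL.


K = Qb * (Cb_in - Cb_out) / Cb_in
K = 209 * (177 - 27) / 177
K = 177.1 mL/min


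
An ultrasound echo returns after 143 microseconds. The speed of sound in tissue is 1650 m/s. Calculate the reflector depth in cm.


depth = c * t / 2
t = 143 us = 1.4300e-04 s
depth = 1650 * 1.4300e-04 / 2
depth = 0.117975 m = 11.7975 cm


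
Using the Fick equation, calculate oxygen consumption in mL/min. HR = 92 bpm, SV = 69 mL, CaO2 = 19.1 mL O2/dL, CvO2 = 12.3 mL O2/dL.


CO = HR*SV = 92*69/1000 = 6.348 L/min
a-v O2 diff = 19.1 - 12.3 = 6.8 mL/dL
VO2 = CO * (CaO2-CvO2) * 10 dL/L
VO2 = 6.348 * 6.8 * 10
VO2 = 431.7 mL/min


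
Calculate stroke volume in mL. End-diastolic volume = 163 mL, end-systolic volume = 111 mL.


SV = EDV - ESV
SV = 163 - 111
SV = 52 mL


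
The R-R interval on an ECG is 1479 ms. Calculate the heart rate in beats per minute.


HR = 60 / RR_interval(s)
RR = 1479 ms = 1.479 s
HR = 60 / 1.479 = 40.57 bpm


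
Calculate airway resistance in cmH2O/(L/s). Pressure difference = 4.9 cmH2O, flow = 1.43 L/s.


R = dP / flow
R = 4.9 / 1.43
R = 3.427 cmH2O/(L/s)


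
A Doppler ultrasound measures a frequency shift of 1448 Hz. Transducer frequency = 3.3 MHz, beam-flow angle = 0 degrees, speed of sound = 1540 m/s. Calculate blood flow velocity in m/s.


v = fd * c / (2 * f0 * cos(theta))
v = 1448 * 1540 / (2 * 3.3000e+06 * cos(0))
v = 0.3379 m/s


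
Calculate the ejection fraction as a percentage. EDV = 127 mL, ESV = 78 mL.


SV = EDV - ESV = 127 - 78 = 49 mL
EF = SV/EDV * 100 = 49/127 * 100
EF = 38.58%


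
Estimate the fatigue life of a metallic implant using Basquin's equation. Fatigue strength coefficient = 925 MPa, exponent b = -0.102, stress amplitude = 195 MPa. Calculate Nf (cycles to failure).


sigma_a = sigma_f' * (2Nf)^b
2Nf = (sigma_a/sigma_f')^(1/b)
2Nf = (195/925)^(1/-0.102)
2Nf = 4251098.7
Nf = 2.1255e+06


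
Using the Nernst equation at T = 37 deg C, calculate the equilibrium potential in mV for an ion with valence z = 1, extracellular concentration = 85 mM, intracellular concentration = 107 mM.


E = (RT/(zF)) * ln(C_out/C_in)
T = 37 + 273.15 = 310.15 K
E = (8.314 * 310.15 / (1 * 96485)) * ln(85/107)
E = -6.152 mV


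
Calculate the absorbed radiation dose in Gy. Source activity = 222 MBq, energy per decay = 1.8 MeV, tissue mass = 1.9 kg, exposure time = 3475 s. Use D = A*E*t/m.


A = 222 MBq = 2.2200e+08 Bq
E = 1.8 MeV = 2.8836e-13 J
D = A*E*t/m = 2.2200e+08*2.8836e-13*3475/1.9
D = 0.1171 Gy


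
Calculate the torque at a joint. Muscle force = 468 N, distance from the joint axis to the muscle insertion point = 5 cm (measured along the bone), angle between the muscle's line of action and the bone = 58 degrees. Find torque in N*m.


Torque = F * d * sin(theta)   (moment arm = d*sin(theta))
d = 5 cm = 0.05 m
Torque = 468 * 0.05 * sin(58)
Torque = 19.84 N*m


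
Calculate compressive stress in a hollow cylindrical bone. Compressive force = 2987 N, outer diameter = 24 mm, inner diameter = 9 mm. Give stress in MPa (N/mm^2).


A = pi*(r_o^2 - r_i^2)
r_o = 12 mm, r_i = 4.5 mm
A = 388.772 mm^2
sigma = F/A = 2987 / 388.772
sigma = 7.683 MPa


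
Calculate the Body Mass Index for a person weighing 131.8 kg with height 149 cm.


BMI = weight / height^2
height = 149 cm = 1.49 m
BMI = 131.8 / 1.49^2
BMI = 59.37 kg/m^2


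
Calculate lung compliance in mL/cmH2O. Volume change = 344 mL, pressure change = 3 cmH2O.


C = dV / dP
C = 344 / 3
C = 114.7 mL/cmH2O


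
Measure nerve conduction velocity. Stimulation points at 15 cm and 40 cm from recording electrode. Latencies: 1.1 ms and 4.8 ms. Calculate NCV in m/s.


Distance = (40 - 15) / 100 = 0.25 m
dt = (4.8 - 1.1) / 1000 = 0.0037 s
NCV = dist / dt = 67.57 m/s


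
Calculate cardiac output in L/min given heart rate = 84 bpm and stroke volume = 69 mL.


CO = HR * SV
CO = 84 * 69 / 1000
CO = 5.796 L/min


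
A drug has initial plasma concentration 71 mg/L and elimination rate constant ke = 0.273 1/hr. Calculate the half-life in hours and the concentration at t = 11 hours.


t_half = ln(2) / ke = 0.693147 / 0.273 = 2.539 hr
C(t) = C0 * exp(-ke*t) = 71 * exp(-0.273*11)
C(11) = 3.524 mg/L


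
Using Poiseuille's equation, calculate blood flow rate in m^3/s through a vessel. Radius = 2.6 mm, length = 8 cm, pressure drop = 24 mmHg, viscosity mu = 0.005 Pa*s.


Q = pi*r^4*dP / (8*mu*L)
r = 0.0026 m, L = 0.08 m
dP = 24 mmHg = 3199.728 Pa
Q = 1.4355e-04 m^3/s


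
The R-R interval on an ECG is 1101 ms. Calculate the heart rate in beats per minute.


HR = 60 / RR_interval(s)
RR = 1101 ms = 1.101 s
HR = 60 / 1.101 = 54.5 bpm


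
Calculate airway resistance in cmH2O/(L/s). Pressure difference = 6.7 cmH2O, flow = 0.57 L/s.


R = dP / flow
R = 6.7 / 0.57
R = 11.75 cmH2O/(L/s)


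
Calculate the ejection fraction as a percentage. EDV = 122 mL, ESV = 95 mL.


SV = EDV - ESV = 122 - 95 = 27 mL
EF = SV/EDV * 100 = 27/122 * 100
EF = 22.13%


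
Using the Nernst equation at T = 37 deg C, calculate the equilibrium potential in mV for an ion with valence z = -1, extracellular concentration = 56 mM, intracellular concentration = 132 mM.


E = (RT/(zF)) * ln(C_out/C_in)
T = 37 + 273.15 = 310.15 K
E = (8.314 * 310.15 / (-1 * 96485)) * ln(56/132)
E = 22.92 mV


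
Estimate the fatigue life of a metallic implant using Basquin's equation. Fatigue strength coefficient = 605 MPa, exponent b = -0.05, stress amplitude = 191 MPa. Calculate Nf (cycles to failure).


sigma_a = sigma_f' * (2Nf)^b
2Nf = (sigma_a/sigma_f')^(1/b)
2Nf = (191/605)^(1/-0.05)
2Nf = 1.0338086e+10
Nf = 5.1690e+09


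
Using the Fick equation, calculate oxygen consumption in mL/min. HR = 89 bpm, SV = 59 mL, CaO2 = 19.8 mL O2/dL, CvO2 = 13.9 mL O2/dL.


CO = HR*SV = 89*59/1000 = 5.251 L/min
a-v O2 diff = 19.8 - 13.9 = 5.9 mL/dL
VO2 = CO * (CaO2-CvO2) * 10 dL/L
VO2 = 5.251 * 5.9 * 10
VO2 = 309.8 mL/min


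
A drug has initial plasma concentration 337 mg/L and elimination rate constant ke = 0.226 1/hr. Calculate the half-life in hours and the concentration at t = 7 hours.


t_half = ln(2) / ke = 0.693147 / 0.226 = 3.067 hr
C(t) = C0 * exp(-ke*t) = 337 * exp(-0.226*7)
C(7) = 69.27 mg/L


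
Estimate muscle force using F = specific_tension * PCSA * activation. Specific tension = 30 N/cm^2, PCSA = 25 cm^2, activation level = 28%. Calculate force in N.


F = sigma * PCSA * activation
F = 30 * 25 * 0.28
F = 210 N


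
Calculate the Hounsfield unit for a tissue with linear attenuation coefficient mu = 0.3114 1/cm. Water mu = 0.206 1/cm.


HU = ((mu_tissue - mu_water) / mu_water) * 1000
HU = ((0.3114 - 0.206) / 0.206) * 1000
HU = 511.7


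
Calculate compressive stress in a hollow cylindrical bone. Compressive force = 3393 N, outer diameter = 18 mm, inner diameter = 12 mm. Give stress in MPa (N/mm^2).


A = pi*(r_o^2 - r_i^2)
r_o = 9 mm, r_i = 6 mm
A = 141.372 mm^2
sigma = F/A = 3393 / 141.372
sigma = 24 MPa


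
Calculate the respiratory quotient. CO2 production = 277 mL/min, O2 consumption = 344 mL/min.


RQ = VCO2 / VO2
RQ = 277 / 344
RQ = 0.8052


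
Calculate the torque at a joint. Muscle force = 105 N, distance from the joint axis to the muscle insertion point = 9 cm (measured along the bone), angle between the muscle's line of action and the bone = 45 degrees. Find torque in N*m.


Torque = F * d * sin(theta)   (moment arm = d*sin(theta))
d = 9 cm = 0.09 m
Torque = 105 * 0.09 * sin(45)
Torque = 6.682 N*m


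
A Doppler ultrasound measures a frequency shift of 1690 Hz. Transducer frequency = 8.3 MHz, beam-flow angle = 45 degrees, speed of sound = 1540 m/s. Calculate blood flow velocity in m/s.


v = fd * c / (2 * f0 * cos(theta))
v = 1690 * 1540 / (2 * 8.3000e+06 * cos(45))
v = 0.2217 m/s


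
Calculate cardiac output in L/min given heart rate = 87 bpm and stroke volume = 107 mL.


CO = HR * SV
CO = 87 * 107 / 1000
CO = 9.309 L/min


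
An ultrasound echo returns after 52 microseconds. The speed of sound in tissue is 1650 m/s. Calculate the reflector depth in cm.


depth = c * t / 2
t = 52 us = 5.2000e-05 s
depth = 1650 * 5.2000e-05 / 2
depth = 0.0429 m = 4.29 cm


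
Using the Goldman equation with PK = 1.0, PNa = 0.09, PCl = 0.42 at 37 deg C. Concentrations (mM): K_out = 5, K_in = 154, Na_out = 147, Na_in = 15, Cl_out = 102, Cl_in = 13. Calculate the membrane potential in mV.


Vm = (RT/F)*ln((PK*Ko + PNa*Nao + PCl*Cli)/(PK*Ki + PNa*Nai + PCl*Clo))
Numer = 23.69, Denom = 198.19
Vm = -56.77 mV


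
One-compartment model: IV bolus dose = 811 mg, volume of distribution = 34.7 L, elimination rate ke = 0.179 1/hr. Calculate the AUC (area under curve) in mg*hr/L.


C0 = Dose/Vd = 811/34.7 = 23.3718 mg/L
AUC = C0/ke = 23.3718/0.179
AUC = 130.6 mg*hr/L


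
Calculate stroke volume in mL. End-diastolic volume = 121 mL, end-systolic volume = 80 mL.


SV = EDV - ESV
SV = 121 - 80
SV = 41 mL


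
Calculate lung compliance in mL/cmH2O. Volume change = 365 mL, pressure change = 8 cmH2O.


C = dV / dP
C = 365 / 8
C = 45.62 mL/cmH2O


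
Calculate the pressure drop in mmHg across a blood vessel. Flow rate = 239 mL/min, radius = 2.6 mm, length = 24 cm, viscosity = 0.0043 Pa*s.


dP = 8*mu*L*Q / (pi*r^4)
Q = 239 mL/min = 3.98333e-06 m^3/s
dP = 229.072 Pa = 229.072 / 133.322 mmHg = 1.718 mmHg


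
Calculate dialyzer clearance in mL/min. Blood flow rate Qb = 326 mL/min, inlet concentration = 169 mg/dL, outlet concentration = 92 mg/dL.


K = Qb * (Cb_in - Cb_out) / Cb_in
K = 326 * (169 - 92) / 169
K = 148.5 mL/min


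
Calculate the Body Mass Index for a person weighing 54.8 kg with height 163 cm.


BMI = weight / height^2
height = 163 cm = 1.63 m
BMI = 54.8 / 1.63^2
BMI = 20.63 kg/m^2


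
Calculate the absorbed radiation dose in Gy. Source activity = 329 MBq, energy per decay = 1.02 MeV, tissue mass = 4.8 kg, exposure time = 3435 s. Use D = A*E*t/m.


A = 329 MBq = 3.2900e+08 Bq
E = 1.02 MeV = 1.63404e-13 J
D = A*E*t/m = 3.2900e+08*1.63404e-13*3435/4.8
D = 0.03847 Gy


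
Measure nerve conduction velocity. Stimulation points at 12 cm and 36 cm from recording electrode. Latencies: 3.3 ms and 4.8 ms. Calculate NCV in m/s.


Distance = (36 - 12) / 100 = 0.24 m
dt = (4.8 - 3.3) / 1000 = 0.0015 s
NCV = dist / dt = 160 m/s


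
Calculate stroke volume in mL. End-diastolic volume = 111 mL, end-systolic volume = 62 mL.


SV = EDV - ESV
SV = 111 - 62
SV = 49 mL


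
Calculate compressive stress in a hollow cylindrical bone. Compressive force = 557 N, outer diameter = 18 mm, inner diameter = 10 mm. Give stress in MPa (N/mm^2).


A = pi*(r_o^2 - r_i^2)
r_o = 9 mm, r_i = 5 mm
A = 175.929 mm^2
sigma = F/A = 557 / 175.929
sigma = 3.166 MPa


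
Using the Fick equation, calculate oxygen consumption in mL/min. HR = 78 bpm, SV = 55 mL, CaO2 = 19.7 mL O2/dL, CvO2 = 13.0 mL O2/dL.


CO = HR*SV = 78*55/1000 = 4.29 L/min
a-v O2 diff = 19.7 - 13.0 = 6.7 mL/dL
VO2 = CO * (CaO2-CvO2) * 10 dL/L
VO2 = 4.29 * 6.7 * 10
VO2 = 287.4 mL/min


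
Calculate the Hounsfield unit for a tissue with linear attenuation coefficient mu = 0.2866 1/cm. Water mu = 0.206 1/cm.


HU = ((mu_tissue - mu_water) / mu_water) * 1000
HU = ((0.2866 - 0.206) / 0.206) * 1000
HU = 391.3


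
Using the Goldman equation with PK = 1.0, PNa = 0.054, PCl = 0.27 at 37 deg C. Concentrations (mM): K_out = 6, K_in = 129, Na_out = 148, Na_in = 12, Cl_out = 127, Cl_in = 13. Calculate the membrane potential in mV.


Vm = (RT/F)*ln((PK*Ko + PNa*Nao + PCl*Cli)/(PK*Ki + PNa*Nai + PCl*Clo))
Numer = 17.502, Denom = 163.938
Vm = -59.79 mV


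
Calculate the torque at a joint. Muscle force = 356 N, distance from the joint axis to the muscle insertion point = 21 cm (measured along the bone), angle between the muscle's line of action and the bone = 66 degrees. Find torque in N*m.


Torque = F * d * sin(theta)   (moment arm = d*sin(theta))
d = 21 cm = 0.21 m
Torque = 356 * 0.21 * sin(66)
Torque = 68.3 N*m


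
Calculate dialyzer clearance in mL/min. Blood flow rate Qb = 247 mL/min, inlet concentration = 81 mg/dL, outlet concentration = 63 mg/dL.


K = Qb * (Cb_in - Cb_out) / Cb_in
K = 247 * (81 - 63) / 81
K = 54.89 mL/min


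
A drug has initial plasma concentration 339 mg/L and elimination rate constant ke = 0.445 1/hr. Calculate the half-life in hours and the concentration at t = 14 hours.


t_half = ln(2) / ke = 0.693147 / 0.445 = 1.558 hr
C(t) = C0 * exp(-ke*t) = 339 * exp(-0.445*14)
C(14) = 0.6676 mg/L


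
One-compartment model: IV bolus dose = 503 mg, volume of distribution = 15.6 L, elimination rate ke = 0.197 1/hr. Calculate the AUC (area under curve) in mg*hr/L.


C0 = Dose/Vd = 503/15.6 = 32.2436 mg/L
AUC = C0/ke = 32.2436/0.197
AUC = 163.7 mg*hr/L


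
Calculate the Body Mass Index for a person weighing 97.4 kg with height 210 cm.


BMI = weight / height^2
height = 210 cm = 2.1 m
BMI = 97.4 / 2.1^2
BMI = 22.09 kg/m^2


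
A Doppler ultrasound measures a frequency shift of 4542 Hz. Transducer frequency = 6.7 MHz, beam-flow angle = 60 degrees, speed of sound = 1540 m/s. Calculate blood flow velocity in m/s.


v = fd * c / (2 * f0 * cos(theta))
v = 4542 * 1540 / (2 * 6.7000e+06 * cos(60))
v = 1.044 m/s


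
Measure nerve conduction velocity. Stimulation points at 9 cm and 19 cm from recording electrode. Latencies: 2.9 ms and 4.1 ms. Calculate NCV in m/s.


Distance = (19 - 9) / 100 = 0.1 m
dt = (4.1 - 2.9) / 1000 = 0.0012 s
NCV = dist / dt = 83.33 m/s


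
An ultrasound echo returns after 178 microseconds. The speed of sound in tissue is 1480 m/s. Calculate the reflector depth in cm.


depth = c * t / 2
t = 178 us = 1.7800e-04 s
depth = 1480 * 1.7800e-04 / 2
depth = 0.13172 m = 13.172 cm


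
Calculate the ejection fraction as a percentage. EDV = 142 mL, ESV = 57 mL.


SV = EDV - ESV = 142 - 57 = 85 mL
EF = SV/EDV * 100 = 85/142 * 100
EF = 59.86%


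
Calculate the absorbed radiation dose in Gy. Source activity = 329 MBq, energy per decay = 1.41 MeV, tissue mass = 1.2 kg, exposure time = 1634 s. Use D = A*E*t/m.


A = 329 MBq = 3.2900e+08 Bq
E = 1.41 MeV = 2.25882e-13 J
D = A*E*t/m = 3.2900e+08*2.25882e-13*1634/1.2
D = 0.1012 Gy


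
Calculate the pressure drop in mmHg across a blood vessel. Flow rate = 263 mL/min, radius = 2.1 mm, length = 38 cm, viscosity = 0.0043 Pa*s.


dP = 8*mu*L*Q / (pi*r^4)
Q = 263 mL/min = 4.38333e-06 m^3/s
dP = 937.819 Pa = 937.819 / 133.322 mmHg = 7.034 mmHg


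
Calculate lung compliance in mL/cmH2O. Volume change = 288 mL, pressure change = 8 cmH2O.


C = dV / dP
C = 288 / 8
C = 36 mL/cmH2O


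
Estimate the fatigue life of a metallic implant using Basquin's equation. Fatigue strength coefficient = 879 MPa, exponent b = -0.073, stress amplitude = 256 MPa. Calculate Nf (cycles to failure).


sigma_a = sigma_f' * (2Nf)^b
2Nf = (sigma_a/sigma_f')^(1/b)
2Nf = (256/879)^(1/-0.073)
2Nf = 21828614
Nf = 1.0914e+07


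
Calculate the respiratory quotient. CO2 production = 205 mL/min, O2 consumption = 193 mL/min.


RQ = VCO2 / VO2
RQ = 205 / 193
RQ = 1.062


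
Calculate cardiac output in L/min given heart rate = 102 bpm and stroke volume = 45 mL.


CO = HR * SV
CO = 102 * 45 / 1000
CO = 4.59 L/min


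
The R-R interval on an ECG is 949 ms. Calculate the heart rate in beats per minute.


HR = 60 / RR_interval(s)
RR = 949 ms = 0.949 s
HR = 60 / 0.949 = 63.22 bpm


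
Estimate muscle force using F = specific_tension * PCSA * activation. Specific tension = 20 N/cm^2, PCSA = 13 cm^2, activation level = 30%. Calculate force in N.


F = sigma * PCSA * activation
F = 20 * 13 * 0.3
F = 78 N


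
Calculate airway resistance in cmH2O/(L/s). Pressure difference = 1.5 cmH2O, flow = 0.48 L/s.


R = dP / flow
R = 1.5 / 0.48
R = 3.125 cmH2O/(L/s)


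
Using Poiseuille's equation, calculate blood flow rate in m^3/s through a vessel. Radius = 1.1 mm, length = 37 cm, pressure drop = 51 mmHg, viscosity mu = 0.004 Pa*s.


Q = pi*r^4*dP / (8*mu*L)
r = 0.0011 m, L = 0.37 m
dP = 51 mmHg = 6799.422 Pa
Q = 2.6414e-06 m^3/s


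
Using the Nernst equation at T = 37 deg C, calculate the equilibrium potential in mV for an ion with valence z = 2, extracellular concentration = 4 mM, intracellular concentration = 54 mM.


E = (RT/(zF)) * ln(C_out/C_in)
T = 37 + 273.15 = 310.15 K
E = (8.314 * 310.15 / (2 * 96485)) * ln(4/54)
E = -34.78 mV


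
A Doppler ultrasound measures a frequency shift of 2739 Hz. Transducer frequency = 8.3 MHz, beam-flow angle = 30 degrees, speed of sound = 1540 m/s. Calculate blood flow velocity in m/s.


v = fd * c / (2 * f0 * cos(theta))
v = 2739 * 1540 / (2 * 8.3000e+06 * cos(30))
v = 0.2934 m/s


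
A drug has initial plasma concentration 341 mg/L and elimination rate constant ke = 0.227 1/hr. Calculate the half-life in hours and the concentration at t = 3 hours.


t_half = ln(2) / ke = 0.693147 / 0.227 = 3.054 hr
C(t) = C0 * exp(-ke*t) = 341 * exp(-0.227*3)
C(3) = 172.6 mg/L


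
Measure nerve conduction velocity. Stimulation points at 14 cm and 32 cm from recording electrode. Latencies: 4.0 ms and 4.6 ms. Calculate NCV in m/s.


Distance = (32 - 14) / 100 = 0.18 m
dt = (4.6 - 4.0) / 1000 = 6.0000e-04 s
NCV = dist / dt = 300 m/s


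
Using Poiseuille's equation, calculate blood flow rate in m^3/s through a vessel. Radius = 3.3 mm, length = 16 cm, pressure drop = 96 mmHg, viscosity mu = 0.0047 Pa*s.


Q = pi*r^4*dP / (8*mu*L)
r = 0.0033 m, L = 0.16 m
dP = 96 mmHg = 12798.912 Pa
Q = 7.9263e-04 m^3/s


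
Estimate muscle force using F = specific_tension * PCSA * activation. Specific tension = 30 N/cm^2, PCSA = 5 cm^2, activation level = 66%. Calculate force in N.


F = sigma * PCSA * activation
F = 30 * 5 * 0.66
F = 99 N


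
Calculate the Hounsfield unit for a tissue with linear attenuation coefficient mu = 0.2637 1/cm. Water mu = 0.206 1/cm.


HU = ((mu_tissue - mu_water) / mu_water) * 1000
HU = ((0.2637 - 0.206) / 0.206) * 1000
HU = 280.1


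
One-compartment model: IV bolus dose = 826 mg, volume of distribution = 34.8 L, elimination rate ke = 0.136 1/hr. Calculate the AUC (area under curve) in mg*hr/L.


C0 = Dose/Vd = 826/34.8 = 23.7356 mg/L
AUC = C0/ke = 23.7356/0.136
AUC = 174.5 mg*hr/L


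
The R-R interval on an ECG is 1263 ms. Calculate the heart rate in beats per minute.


HR = 60 / RR_interval(s)
RR = 1263 ms = 1.263 s
HR = 60 / 1.263 = 47.51 bpm


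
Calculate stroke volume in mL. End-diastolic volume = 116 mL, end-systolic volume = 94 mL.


SV = EDV - ESV
SV = 116 - 94
SV = 22 mL


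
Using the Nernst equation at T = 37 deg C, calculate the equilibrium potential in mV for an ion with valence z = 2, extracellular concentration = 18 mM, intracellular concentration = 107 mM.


E = (RT/(zF)) * ln(C_out/C_in)
T = 37 + 273.15 = 310.15 K
E = (8.314 * 310.15 / (2 * 96485)) * ln(18/107)
E = -23.82 mV


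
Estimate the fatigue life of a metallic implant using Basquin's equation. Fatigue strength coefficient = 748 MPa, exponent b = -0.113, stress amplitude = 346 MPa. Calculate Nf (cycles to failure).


sigma_a = sigma_f' * (2Nf)^b
2Nf = (sigma_a/sigma_f')^(1/b)
2Nf = (346/748)^(1/-0.113)
2Nf = 918.45422
Nf = 459.2


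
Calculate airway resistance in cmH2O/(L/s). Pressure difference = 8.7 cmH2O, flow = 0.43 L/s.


R = dP / flow
R = 8.7 / 0.43
R = 20.23 cmH2O/(L/s)


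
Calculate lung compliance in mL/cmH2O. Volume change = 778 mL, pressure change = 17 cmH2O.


C = dV / dP
C = 778 / 17
C = 45.76 mL/cmH2O


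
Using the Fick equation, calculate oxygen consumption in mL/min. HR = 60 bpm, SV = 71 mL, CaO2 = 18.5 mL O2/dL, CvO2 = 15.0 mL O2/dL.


CO = HR*SV = 60*71/1000 = 4.26 L/min
a-v O2 diff = 18.5 - 15.0 = 3.5 mL/dL
VO2 = CO * (CaO2-CvO2) * 10 dL/L
VO2 = 4.26 * 3.5 * 10
VO2 = 149.1 mL/min


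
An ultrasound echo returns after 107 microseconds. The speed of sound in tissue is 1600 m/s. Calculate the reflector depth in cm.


depth = c * t / 2
t = 107 us = 1.0700e-04 s
depth = 1600 * 1.0700e-04 / 2
depth = 0.0856 m = 8.56 cm


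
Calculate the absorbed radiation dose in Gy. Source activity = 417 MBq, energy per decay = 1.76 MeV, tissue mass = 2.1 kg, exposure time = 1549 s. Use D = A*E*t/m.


A = 417 MBq = 4.1700e+08 Bq
E = 1.76 MeV = 2.81952e-13 J
D = A*E*t/m = 4.1700e+08*2.81952e-13*1549/2.1
D = 0.08672 Gy


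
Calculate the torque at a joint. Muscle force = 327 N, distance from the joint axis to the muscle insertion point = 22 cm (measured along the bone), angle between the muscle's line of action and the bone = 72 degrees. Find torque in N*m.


Torque = F * d * sin(theta)   (moment arm = d*sin(theta))
d = 22 cm = 0.22 m
Torque = 327 * 0.22 * sin(72)
Torque = 68.42 N*m


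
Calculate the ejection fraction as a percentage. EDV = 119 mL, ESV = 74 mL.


SV = EDV - ESV = 119 - 74 = 45 mL
EF = SV/EDV * 100 = 45/119 * 100
EF = 37.82%


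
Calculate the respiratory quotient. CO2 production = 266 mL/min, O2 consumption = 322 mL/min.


RQ = VCO2 / VO2
RQ = 266 / 322
RQ = 0.8261


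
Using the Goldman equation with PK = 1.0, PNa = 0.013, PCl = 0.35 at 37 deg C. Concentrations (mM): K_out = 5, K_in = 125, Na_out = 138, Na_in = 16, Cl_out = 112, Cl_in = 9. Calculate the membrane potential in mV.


Vm = (RT/F)*ln((PK*Ko + PNa*Nao + PCl*Cli)/(PK*Ki + PNa*Nai + PCl*Clo))
Numer = 9.944, Denom = 164.408
Vm = -74.97 mV


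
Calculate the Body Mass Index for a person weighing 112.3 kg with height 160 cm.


BMI = weight / height^2
height = 160 cm = 1.6 m
BMI = 112.3 / 1.6^2
BMI = 43.87 kg/m^2


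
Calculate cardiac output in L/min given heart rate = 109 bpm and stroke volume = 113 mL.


CO = HR * SV
CO = 109 * 113 / 1000
CO = 12.32 L/min


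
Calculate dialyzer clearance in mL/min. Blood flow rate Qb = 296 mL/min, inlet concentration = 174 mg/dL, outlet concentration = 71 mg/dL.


K = Qb * (Cb_in - Cb_out) / Cb_in
K = 296 * (174 - 71) / 174
K = 175.2 mL/min


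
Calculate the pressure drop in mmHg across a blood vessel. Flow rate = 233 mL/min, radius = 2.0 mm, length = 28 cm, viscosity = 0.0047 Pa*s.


dP = 8*mu*L*Q / (pi*r^4)
Q = 233 mL/min = 3.88333e-06 m^3/s
dP = 813.355 Pa = 813.355 / 133.322 mmHg = 6.101 mmHg


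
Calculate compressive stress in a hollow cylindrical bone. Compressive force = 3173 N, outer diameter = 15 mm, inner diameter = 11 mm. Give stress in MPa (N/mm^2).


A = pi*(r_o^2 - r_i^2)
r_o = 7.5 mm, r_i = 5.5 mm
A = 81.6814 mm^2
sigma = F/A = 3173 / 81.6814
sigma = 38.85 MPa


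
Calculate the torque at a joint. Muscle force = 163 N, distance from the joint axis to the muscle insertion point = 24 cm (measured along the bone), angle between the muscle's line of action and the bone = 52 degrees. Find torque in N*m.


Torque = F * d * sin(theta)   (moment arm = d*sin(theta))
d = 24 cm = 0.24 m
Torque = 163 * 0.24 * sin(52)
Torque = 30.83 N*m


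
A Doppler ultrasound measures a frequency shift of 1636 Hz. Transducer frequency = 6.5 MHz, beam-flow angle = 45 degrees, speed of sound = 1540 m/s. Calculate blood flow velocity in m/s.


v = fd * c / (2 * f0 * cos(theta))
v = 1636 * 1540 / (2 * 6.5000e+06 * cos(45))
v = 0.2741 m/s


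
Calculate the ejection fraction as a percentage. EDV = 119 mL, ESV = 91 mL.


SV = EDV - ESV = 119 - 91 = 28 mL
EF = SV/EDV * 100 = 28/119 * 100
EF = 23.53%


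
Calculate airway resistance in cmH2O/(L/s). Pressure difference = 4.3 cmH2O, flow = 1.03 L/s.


R = dP / flow
R = 4.3 / 1.03
R = 4.175 cmH2O/(L/s)


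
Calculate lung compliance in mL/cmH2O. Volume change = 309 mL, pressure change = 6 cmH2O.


C = dV / dP
C = 309 / 6
C = 51.5 mL/cmH2O


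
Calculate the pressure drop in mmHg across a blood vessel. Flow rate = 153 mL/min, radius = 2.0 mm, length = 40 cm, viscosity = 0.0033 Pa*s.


dP = 8*mu*L*Q / (pi*r^4)
Q = 153 mL/min = 2.55e-06 m^3/s
dP = 535.716 Pa = 535.716 / 133.322 mmHg = 4.018 mmHg
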